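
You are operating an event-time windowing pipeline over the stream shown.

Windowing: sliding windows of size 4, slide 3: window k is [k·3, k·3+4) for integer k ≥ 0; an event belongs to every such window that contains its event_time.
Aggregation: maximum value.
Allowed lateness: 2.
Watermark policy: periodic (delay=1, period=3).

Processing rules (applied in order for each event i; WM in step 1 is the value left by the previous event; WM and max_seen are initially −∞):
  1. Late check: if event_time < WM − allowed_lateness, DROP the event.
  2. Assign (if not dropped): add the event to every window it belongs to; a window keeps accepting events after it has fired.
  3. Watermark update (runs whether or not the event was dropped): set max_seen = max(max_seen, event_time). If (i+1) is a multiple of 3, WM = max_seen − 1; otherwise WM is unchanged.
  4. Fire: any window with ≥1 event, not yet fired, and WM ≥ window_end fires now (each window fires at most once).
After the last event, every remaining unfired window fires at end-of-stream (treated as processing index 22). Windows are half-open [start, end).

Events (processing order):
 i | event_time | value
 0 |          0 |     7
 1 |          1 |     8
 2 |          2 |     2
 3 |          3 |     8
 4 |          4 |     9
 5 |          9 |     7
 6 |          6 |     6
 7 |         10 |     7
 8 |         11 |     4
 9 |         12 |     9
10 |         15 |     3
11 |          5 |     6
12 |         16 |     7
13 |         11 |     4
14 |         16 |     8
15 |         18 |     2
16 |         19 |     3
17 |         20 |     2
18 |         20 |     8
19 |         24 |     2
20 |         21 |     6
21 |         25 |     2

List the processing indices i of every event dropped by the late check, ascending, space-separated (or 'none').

11 13

i=0 t=0 v=7: → [0,4); WM=−∞
i=1 t=1 v=8: → [0,4); WM=−∞
i=2 t=2 v=2: → [0,4); WM=1
i=3 t=3 v=8: → [3,7),[0,4); WM=1
i=4 t=4 v=9: → [3,7); WM=1
i=5 t=9 v=7: → [9,13),[6,10); WM=8; [0,4) fires=8 [3,7) fires=9
i=6 t=6 v=6: → [6,10),[3,7); WM=8
i=7 t=10 v=7: → [9,13); WM=8
i=8 t=11 v=4: → [9,13); WM=10; [6,10) fires=7
i=9 t=12 v=9: → [12,16),[9,13); WM=10
i=10 t=15 v=3: → [15,19),[12,16); WM=10
i=11 t=5 v=6: DROP (t<10-2); WM=14; [9,13) fires=9
i=12 t=16 v=7: → [15,19); WM=14
i=13 t=11 v=4: DROP (t<14-2); WM=14
i=14 t=16 v=8: → [15,19); WM=15
i=15 t=18 v=2: → [18,22),[15,19); WM=15
i=16 t=19 v=3: → [18,22); WM=15
i=17 t=20 v=2: → [18,22); WM=19; [12,16) fires=9 [15,19) fires=8
i=18 t=20 v=8: → [18,22); WM=19
i=19 t=24 v=2: → [24,28),[21,25); WM=19
i=20 t=21 v=6: → [21,25),[18,22); WM=23; [18,22) fires=8
i=21 t=25 v=2: → [24,28); WM=23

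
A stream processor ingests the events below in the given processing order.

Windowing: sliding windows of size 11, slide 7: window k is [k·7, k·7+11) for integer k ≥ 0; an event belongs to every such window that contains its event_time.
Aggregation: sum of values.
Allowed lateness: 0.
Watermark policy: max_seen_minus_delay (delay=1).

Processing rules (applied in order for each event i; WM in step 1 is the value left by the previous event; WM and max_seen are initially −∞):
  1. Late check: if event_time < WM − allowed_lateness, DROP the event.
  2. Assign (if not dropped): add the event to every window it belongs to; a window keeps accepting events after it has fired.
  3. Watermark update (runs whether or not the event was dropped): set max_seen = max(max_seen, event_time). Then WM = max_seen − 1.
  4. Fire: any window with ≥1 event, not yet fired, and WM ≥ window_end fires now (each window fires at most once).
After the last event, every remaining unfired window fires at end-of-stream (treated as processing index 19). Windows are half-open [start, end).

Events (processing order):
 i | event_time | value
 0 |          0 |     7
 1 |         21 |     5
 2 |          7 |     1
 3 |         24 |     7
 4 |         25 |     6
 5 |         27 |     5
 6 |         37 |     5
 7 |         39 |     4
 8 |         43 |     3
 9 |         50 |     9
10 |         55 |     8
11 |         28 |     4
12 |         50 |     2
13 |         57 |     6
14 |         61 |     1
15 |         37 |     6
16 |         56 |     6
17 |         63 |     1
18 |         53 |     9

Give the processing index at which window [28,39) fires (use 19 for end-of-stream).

i=0 t=0 v=7: → [0,11); WM=-1
i=1 t=21 v=5: → [21,32),[14,25); WM=20; [0,11) fires=7
i=2 t=7 v=1: DROP (t<20-0); WM=20
i=3 t=24 v=7: → [21,32),[14,25); WM=23
i=4 t=25 v=6: → [21,32); WM=24
i=5 t=27 v=5: → [21,32); WM=26; [14,25) fires=12
i=6 t=37 v=5: → [35,46),[28,39); WM=36; [21,32) fires=23
i=7 t=39 v=4: → [35,46); WM=38
i=8 t=43 v=3: → [42,53),[35,46); WM=42; [28,39) fires=5
i=9 t=50 v=9: → [49,60),[42,53); WM=49; [35,46) fires=12
i=10 t=55 v=8: → [49,60); WM=54; [42,53) fires=12
i=11 t=28 v=4: DROP (t<54-0); WM=54
i=12 t=50 v=2: DROP (t<54-0); WM=54
i=13 t=57 v=6: → [56,67),[49,60); WM=56
i=14 t=61 v=1: → [56,67); WM=60; [49,60) fires=23
i=15 t=37 v=6: DROP (t<60-0); WM=60
i=16 t=56 v=6: DROP (t<60-0); WM=60
i=17 t=63 v=1: → [63,74),[56,67); WM=62
i=18 t=53 v=9: DROP (t<62-0); WM=62

8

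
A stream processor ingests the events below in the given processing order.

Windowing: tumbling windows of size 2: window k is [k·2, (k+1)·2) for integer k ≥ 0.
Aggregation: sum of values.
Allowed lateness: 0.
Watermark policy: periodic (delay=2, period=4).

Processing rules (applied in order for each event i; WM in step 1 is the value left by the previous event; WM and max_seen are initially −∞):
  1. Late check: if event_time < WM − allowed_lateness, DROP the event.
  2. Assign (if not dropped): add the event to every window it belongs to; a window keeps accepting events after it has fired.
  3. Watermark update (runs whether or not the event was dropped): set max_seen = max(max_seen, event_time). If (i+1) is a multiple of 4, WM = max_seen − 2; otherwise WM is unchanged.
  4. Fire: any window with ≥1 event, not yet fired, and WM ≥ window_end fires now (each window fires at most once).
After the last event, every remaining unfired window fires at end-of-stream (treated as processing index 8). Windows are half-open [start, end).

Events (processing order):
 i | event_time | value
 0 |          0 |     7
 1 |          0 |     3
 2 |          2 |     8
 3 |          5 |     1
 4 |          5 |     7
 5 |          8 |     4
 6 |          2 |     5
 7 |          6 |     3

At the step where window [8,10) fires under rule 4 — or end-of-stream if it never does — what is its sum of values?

4

i=0 t=0 v=7: → [0,2); WM=−∞
i=1 t=0 v=3: → [0,2); WM=−∞
i=2 t=2 v=8: → [2,4); WM=−∞
i=3 t=5 v=1: → [4,6); WM=3; [0,2) fires=10
i=4 t=5 v=7: → [4,6); WM=3
i=5 t=8 v=4: → [8,10); WM=3
i=6 t=2 v=5: DROP (t<3-0); WM=3
i=7 t=6 v=3: → [6,8); WM=6; [2,4) fires=8 [4,6) fires=8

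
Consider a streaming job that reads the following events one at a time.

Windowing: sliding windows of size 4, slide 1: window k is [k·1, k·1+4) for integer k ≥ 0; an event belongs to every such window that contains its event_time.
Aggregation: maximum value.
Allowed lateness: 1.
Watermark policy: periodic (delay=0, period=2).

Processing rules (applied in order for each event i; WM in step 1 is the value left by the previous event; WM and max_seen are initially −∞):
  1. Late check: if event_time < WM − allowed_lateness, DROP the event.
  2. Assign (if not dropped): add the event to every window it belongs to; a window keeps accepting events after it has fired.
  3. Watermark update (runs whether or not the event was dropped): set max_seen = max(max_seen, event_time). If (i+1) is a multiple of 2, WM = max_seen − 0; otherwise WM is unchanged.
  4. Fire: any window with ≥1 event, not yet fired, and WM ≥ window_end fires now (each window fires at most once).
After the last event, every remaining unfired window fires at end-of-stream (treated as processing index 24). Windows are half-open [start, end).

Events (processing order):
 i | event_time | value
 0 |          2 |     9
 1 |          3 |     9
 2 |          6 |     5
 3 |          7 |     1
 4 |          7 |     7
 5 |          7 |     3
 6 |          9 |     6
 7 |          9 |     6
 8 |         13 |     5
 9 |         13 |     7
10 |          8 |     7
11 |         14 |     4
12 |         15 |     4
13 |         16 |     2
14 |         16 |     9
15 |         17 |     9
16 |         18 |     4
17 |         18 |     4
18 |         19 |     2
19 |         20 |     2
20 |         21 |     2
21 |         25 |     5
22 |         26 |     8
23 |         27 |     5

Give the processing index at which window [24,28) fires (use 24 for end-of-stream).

i=0 t=2 v=9: → [2,6),[1,5),[0,4); WM=−∞
i=1 t=3 v=9: → [3,7),[2,6),[1,5),[0,4); WM=3
i=2 t=6 v=5: → [6,10),[5,9),[4,8),[3,7); WM=3
i=3 t=7 v=1: → [7,11),[6,10),[5,9),[4,8); WM=7; [0,4) fires=9 [1,5) fires=9 [2,6) fires=9 [3,7) fires=9
i=4 t=7 v=7: → [7,11),[6,10),[5,9),[4,8); WM=7
i=5 t=7 v=3: → [7,11),[6,10),[5,9),[4,8); WM=7
i=6 t=9 v=6: → [9,13),[8,12),[7,11),[6,10); WM=7
i=7 t=9 v=6: → [9,13),[8,12),[7,11),[6,10); WM=9; [4,8) fires=7 [5,9) fires=7
i=8 t=13 v=5: → [13,17),[12,16),[11,15),[10,14); WM=9
i=9 t=13 v=7: → [13,17),[12,16),[11,15),[10,14); WM=13; [6,10) fires=7 [7,11) fires=7 [8,12) fires=6 [9,13) fires=6
i=10 t=8 v=7: DROP (t<13-1); WM=13
i=11 t=14 v=4: → [14,18),[13,17),[12,16),[11,15); WM=14; [10,14) fires=7
i=12 t=15 v=4: → [15,19),[14,18),[13,17),[12,16); WM=14
i=13 t=16 v=2: → [16,20),[15,19),[14,18),[13,17); WM=16; [11,15) fires=7 [12,16) fires=7
i=14 t=16 v=9: → [16,20),[15,19),[14,18),[13,17); WM=16
i=15 t=17 v=9: → [17,21),[16,20),[15,19),[14,18); WM=17; [13,17) fires=9
i=16 t=18 v=4: → [18,22),[17,21),[16,20),[15,19); WM=17
i=17 t=18 v=4: → [18,22),[17,21),[16,20),[15,19); WM=18; [14,18) fires=9
i=18 t=19 v=2: → [19,23),[18,22),[17,21),[16,20); WM=18
i=19 t=20 v=2: → [20,24),[19,23),[18,22),[17,21); WM=20; [15,19) fires=9 [16,20) fires=9
i=20 t=21 v=2: → [21,25),[20,24),[19,23),[18,22); WM=20
i=21 t=25 v=5: → [25,29),[24,28),[23,27),[22,26); WM=25; [17,21) fires=9 [18,22) fires=4 [19,23) fires=2 [20,24) fires=2 [21,25) fires=2
i=22 t=26 v=8: → [26,30),[25,29),[24,28),[23,27); WM=25
i=23 t=27 v=5: → [27,31),[26,30),[25,29),[24,28); WM=27; [22,26) fires=5 [23,27) fires=8

24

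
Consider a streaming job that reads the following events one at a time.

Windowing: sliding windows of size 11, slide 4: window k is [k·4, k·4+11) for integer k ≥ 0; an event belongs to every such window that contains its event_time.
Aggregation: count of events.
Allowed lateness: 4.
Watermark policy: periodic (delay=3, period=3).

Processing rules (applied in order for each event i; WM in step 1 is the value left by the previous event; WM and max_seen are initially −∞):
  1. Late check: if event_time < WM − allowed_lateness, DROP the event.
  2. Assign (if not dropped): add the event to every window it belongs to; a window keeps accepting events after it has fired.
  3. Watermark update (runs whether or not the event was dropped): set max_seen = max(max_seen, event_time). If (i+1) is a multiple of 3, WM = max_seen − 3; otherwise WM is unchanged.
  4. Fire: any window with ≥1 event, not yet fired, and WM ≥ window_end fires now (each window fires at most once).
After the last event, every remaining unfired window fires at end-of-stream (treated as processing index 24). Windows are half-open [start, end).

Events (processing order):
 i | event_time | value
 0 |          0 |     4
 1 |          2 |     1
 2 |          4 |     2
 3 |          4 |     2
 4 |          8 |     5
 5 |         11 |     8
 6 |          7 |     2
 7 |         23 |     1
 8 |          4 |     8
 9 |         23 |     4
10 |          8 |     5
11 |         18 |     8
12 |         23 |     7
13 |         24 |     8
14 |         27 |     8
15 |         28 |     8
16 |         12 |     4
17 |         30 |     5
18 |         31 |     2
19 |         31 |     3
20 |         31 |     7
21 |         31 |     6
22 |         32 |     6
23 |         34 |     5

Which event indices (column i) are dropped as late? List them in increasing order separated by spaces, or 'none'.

10 16

i=0 t=0 v=4: → [0,11); WM=−∞
i=1 t=2 v=1: → [0,11); WM=−∞
i=2 t=4 v=2: → [4,15),[0,11); WM=1
i=3 t=4 v=2: → [4,15),[0,11); WM=1
i=4 t=8 v=5: → [8,19),[4,15),[0,11); WM=1
i=5 t=11 v=8: → [8,19),[4,15); WM=8
i=6 t=7 v=2: → [4,15),[0,11); WM=8
i=7 t=23 v=1: → [20,31),[16,27); WM=8
i=8 t=4 v=8: → [4,15),[0,11); WM=20; [0,11) fires=7 [4,15) fires=6 [8,19) fires=2
i=9 t=23 v=4: → [20,31),[16,27); WM=20
i=10 t=8 v=5: DROP (t<20-4); WM=20
i=11 t=18 v=8: → [16,27),[12,23),[8,19); WM=20
i=12 t=23 v=7: → [20,31),[16,27); WM=20
i=13 t=24 v=8: → [24,35),[20,31),[16,27); WM=20
i=14 t=27 v=8: → [24,35),[20,31); WM=24; [12,23) fires=1
i=15 t=28 v=8: → [28,39),[24,35),[20,31); WM=24
i=16 t=12 v=4: DROP (t<24-4); WM=24
i=17 t=30 v=5: → [28,39),[24,35),[20,31); WM=27; [16,27) fires=5
i=18 t=31 v=2: → [28,39),[24,35); WM=27
i=19 t=31 v=3: → [28,39),[24,35); WM=27
i=20 t=31 v=7: → [28,39),[24,35); WM=28
i=21 t=31 v=6: → [28,39),[24,35); WM=28
i=22 t=32 v=6: → [32,43),[28,39),[24,35); WM=28
i=23 t=34 v=5: → [32,43),[28,39),[24,35); WM=31; [20,31) fires=7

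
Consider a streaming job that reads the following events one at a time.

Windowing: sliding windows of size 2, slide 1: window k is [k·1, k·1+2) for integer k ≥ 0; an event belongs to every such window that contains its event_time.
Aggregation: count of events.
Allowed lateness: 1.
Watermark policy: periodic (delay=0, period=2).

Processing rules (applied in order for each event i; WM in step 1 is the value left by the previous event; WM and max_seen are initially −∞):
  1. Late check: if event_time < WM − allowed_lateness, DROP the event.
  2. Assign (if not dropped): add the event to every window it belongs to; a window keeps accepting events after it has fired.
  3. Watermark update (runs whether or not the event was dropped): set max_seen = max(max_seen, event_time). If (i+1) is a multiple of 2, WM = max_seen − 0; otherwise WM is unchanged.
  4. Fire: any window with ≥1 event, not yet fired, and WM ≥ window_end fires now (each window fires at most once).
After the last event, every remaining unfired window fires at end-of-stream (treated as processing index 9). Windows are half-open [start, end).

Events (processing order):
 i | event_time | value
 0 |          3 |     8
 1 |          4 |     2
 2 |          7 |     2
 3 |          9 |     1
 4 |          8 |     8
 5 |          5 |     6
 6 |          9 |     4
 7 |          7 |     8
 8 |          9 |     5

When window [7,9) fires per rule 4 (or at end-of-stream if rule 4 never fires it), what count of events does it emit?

i=0 t=3 v=8: → [3,5),[2,4); WM=−∞
i=1 t=4 v=2: → [4,6),[3,5); WM=4; [2,4) fires=1
i=2 t=7 v=2: → [7,9),[6,8); WM=4
i=3 t=9 v=1: → [9,11),[8,10); WM=9; [3,5) fires=2 [4,6) fires=1 [6,8) fires=1 [7,9) fires=1
i=4 t=8 v=8: → [8,10),[7,9); WM=9
i=5 t=5 v=6: DROP (t<9-1); WM=9
i=6 t=9 v=4: → [9,11),[8,10); WM=9
i=7 t=7 v=8: DROP (t<9-1); WM=9
i=8 t=9 v=5: → [9,11),[8,10); WM=9

1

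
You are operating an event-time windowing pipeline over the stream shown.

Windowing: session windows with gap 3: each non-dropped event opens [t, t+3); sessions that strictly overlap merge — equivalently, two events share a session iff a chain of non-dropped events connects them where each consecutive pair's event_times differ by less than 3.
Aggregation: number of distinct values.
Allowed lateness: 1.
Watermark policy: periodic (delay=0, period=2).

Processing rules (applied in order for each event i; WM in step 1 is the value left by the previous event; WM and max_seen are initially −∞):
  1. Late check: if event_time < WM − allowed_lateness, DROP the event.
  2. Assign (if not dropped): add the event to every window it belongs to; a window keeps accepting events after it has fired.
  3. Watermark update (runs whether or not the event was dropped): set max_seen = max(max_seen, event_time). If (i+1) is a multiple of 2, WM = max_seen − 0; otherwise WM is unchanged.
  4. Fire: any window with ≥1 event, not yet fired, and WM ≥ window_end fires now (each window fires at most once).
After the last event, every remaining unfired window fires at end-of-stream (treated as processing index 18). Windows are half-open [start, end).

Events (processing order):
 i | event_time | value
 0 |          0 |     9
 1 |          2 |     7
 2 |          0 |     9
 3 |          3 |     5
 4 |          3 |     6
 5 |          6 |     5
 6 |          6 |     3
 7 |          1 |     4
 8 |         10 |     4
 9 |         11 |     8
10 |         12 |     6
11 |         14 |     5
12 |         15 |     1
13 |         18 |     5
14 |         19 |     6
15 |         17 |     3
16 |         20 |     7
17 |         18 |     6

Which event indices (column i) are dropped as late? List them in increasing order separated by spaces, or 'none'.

i=0 t=0 v=9: → [0,3); WM=−∞
i=1 t=2 v=7: → [0,5); WM=2
i=2 t=0 v=9: DROP (t<2-1); WM=2
i=3 t=3 v=5: → [0,6); WM=3
i=4 t=3 v=6: → [0,6); WM=3
i=5 t=6 v=5: → [6,9); WM=6
i=6 t=6 v=3: → [6,9); WM=6
i=7 t=1 v=4: DROP (t<6-1); WM=6
i=8 t=10 v=4: → [10,13); WM=6
i=9 t=11 v=8: → [10,14); WM=11
i=10 t=12 v=6: → [10,15); WM=11
i=11 t=14 v=5: → [10,17); WM=14
i=12 t=15 v=1: → [10,18); WM=14
i=13 t=18 v=5: → [18,21); WM=18
i=14 t=19 v=6: → [18,22); WM=18
i=15 t=17 v=3: → [10,22); WM=19
i=16 t=20 v=7: → [10,23); WM=19
i=17 t=18 v=6: → [10,23); WM=20

2 7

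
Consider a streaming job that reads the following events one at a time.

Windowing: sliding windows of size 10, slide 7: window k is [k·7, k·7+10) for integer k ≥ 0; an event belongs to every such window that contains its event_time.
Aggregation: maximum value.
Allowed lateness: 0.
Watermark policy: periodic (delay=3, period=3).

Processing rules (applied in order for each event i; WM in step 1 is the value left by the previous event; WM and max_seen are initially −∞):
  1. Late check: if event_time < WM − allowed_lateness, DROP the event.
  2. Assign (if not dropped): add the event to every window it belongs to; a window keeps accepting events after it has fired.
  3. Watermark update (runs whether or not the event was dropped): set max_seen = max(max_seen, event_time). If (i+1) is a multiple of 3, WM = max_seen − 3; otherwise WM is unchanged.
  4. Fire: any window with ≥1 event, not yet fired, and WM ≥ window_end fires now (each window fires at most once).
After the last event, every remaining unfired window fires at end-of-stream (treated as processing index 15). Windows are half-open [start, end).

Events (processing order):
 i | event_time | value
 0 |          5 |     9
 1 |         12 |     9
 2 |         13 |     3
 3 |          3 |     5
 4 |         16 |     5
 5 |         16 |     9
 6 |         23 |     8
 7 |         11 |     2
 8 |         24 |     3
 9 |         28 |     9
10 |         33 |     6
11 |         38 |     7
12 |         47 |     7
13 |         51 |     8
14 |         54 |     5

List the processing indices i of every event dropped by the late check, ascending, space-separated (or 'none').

i=0 t=5 v=9: → [0,10); WM=−∞
i=1 t=12 v=9: → [7,17); WM=−∞
i=2 t=13 v=3: → [7,17); WM=10; [0,10) fires=9
i=3 t=3 v=5: DROP (t<10-0); WM=10
i=4 t=16 v=5: → [14,24),[7,17); WM=10
i=5 t=16 v=9: → [14,24),[7,17); WM=13
i=6 t=23 v=8: → [21,31),[14,24); WM=13
i=7 t=11 v=2: DROP (t<13-0); WM=13
i=8 t=24 v=3: → [21,31); WM=21; [7,17) fires=9
i=9 t=28 v=9: → [28,38),[21,31); WM=21
i=10 t=33 v=6: → [28,38); WM=21
i=11 t=38 v=7: → [35,45); WM=35; [14,24) fires=9 [21,31) fires=9
i=12 t=47 v=7: → [42,52); WM=35
i=13 t=51 v=8: → [49,59),[42,52); WM=35
i=14 t=54 v=5: → [49,59); WM=51; [28,38) fires=9 [35,45) fires=7

3 7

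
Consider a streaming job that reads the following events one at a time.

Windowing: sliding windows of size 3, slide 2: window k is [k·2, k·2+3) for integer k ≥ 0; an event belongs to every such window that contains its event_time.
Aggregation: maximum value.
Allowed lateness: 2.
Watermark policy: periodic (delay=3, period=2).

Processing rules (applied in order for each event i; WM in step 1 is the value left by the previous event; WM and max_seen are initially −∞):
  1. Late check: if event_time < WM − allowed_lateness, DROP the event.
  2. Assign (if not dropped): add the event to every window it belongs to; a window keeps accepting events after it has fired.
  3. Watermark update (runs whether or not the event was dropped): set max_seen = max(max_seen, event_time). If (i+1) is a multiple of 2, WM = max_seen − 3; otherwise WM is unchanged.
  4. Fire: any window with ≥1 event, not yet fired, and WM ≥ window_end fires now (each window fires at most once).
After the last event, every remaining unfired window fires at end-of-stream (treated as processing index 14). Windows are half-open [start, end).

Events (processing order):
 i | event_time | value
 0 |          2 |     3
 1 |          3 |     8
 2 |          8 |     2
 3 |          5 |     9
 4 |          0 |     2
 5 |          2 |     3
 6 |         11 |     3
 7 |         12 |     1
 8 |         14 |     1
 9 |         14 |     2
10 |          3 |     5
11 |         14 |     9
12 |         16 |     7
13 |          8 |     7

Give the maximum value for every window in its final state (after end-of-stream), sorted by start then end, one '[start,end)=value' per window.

i=0 t=2 v=3: → [2,5),[0,3); WM=−∞
i=1 t=3 v=8: → [2,5); WM=0
i=2 t=8 v=2: → [8,11),[6,9); WM=0
i=3 t=5 v=9: → [4,7); WM=5; [0,3) fires=3 [2,5) fires=8
i=4 t=0 v=2: DROP (t<5-2); WM=5
i=5 t=2 v=3: DROP (t<5-2); WM=5
i=6 t=11 v=3: → [10,13); WM=5
i=7 t=12 v=1: → [12,15),[10,13); WM=9; [4,7) fires=9 [6,9) fires=2
i=8 t=14 v=1: → [14,17),[12,15); WM=9
i=9 t=14 v=2: → [14,17),[12,15); WM=11; [8,11) fires=2
i=10 t=3 v=5: DROP (t<11-2); WM=11
i=11 t=14 v=9: → [14,17),[12,15); WM=11
i=12 t=16 v=7: → [16,19),[14,17); WM=11
i=13 t=8 v=7: DROP (t<11-2); WM=13; [10,13) fires=3

[0,3)=3 [2,5)=8 [4,7)=9 [6,9)=2 [8,11)=2 [10,13)=3 [12,15)=9 [14,17)=9 [16,19)=7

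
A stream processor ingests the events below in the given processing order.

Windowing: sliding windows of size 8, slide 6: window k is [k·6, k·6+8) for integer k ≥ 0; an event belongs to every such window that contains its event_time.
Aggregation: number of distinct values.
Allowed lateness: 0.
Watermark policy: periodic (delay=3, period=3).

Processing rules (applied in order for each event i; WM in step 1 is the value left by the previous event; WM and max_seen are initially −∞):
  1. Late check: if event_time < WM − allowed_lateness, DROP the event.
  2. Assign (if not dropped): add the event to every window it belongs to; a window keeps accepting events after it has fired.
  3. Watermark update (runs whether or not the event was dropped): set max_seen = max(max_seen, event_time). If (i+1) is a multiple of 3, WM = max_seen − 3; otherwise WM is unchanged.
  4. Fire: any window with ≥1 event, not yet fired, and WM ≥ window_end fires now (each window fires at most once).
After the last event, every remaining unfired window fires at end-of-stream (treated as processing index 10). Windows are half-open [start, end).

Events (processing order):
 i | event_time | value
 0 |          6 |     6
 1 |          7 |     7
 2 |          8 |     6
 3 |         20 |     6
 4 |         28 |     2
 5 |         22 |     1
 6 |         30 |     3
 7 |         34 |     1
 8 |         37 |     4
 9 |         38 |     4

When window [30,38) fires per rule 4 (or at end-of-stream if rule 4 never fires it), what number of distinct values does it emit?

3

i=0 t=6 v=6: → [6,14),[0,8); WM=−∞
i=1 t=7 v=7: → [6,14),[0,8); WM=−∞
i=2 t=8 v=6: → [6,14); WM=5
i=3 t=20 v=6: → [18,26); WM=5
i=4 t=28 v=2: → [24,32); WM=5
i=5 t=22 v=1: → [18,26); WM=25; [0,8) fires=2 [6,14) fires=2
i=6 t=30 v=3: → [30,38),[24,32); WM=25
i=7 t=34 v=1: → [30,38); WM=25
i=8 t=37 v=4: → [36,44),[30,38); WM=34; [18,26) fires=2 [24,32) fires=2
i=9 t=38 v=4: → [36,44); WM=34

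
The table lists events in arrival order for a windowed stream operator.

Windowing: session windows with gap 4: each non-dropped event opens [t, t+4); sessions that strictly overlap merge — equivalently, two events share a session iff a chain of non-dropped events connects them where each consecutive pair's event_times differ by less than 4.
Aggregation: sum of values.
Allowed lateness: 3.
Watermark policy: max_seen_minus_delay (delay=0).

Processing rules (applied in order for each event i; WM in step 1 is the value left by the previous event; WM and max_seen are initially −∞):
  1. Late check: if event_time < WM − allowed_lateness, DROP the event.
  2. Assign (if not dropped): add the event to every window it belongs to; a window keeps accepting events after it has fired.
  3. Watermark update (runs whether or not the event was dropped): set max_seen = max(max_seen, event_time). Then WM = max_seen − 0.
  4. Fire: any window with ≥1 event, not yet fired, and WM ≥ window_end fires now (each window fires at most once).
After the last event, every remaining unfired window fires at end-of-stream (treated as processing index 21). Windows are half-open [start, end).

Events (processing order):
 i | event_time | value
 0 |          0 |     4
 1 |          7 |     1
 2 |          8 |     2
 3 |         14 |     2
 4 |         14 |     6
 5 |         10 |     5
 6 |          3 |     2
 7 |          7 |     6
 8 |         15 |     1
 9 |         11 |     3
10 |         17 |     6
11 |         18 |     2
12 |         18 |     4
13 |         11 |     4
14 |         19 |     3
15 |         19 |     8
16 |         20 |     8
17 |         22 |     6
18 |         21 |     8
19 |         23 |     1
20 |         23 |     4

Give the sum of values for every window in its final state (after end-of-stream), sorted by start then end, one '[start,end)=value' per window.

[0,4)=4 [7,12)=3 [14,27)=59

i=0 t=0 v=4: → [0,4); WM=0
i=1 t=7 v=1: → [7,11); WM=7
i=2 t=8 v=2: → [7,12); WM=8
i=3 t=14 v=2: → [14,18); WM=14
i=4 t=14 v=6: → [14,18); WM=14
i=5 t=10 v=5: DROP (t<14-3); WM=14
i=6 t=3 v=2: DROP (t<14-3); WM=14
i=7 t=7 v=6: DROP (t<14-3); WM=14
i=8 t=15 v=1: → [14,19); WM=15
i=9 t=11 v=3: DROP (t<15-3); WM=15
i=10 t=17 v=6: → [14,21); WM=17
i=11 t=18 v=2: → [14,22); WM=18
i=12 t=18 v=4: → [14,22); WM=18
i=13 t=11 v=4: DROP (t<18-3); WM=18
i=14 t=19 v=3: → [14,23); WM=19
i=15 t=19 v=8: → [14,23); WM=19
i=16 t=20 v=8: → [14,24); WM=20
i=17 t=22 v=6: → [14,26); WM=22
i=18 t=21 v=8: → [14,26); WM=22
i=19 t=23 v=1: → [14,27); WM=23
i=20 t=23 v=4: → [14,27); WM=23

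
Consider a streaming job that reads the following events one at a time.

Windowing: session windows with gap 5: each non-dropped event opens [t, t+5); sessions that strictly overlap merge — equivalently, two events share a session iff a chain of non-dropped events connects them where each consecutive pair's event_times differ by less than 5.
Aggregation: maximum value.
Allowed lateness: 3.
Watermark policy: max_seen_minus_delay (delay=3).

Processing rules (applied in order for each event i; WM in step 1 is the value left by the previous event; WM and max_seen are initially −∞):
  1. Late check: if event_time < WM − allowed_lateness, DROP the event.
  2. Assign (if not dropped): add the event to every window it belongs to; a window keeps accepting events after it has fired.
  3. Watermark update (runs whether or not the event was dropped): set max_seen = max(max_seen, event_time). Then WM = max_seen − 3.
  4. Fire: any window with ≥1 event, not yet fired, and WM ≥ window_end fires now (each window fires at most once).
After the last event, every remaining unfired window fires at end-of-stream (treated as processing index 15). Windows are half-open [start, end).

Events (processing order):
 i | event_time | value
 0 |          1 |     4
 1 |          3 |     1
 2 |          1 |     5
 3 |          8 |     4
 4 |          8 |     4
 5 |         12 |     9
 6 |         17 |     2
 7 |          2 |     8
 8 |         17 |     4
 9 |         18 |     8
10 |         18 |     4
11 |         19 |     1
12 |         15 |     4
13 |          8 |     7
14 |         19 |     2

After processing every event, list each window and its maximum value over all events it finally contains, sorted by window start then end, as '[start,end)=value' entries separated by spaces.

i=0 t=1 v=4: → [1,6); WM=-2
i=1 t=3 v=1: → [1,8); WM=0
i=2 t=1 v=5: → [1,8); WM=0
i=3 t=8 v=4: → [8,13); WM=5
i=4 t=8 v=4: → [8,13); WM=5
i=5 t=12 v=9: → [8,17); WM=9
i=6 t=17 v=2: → [17,22); WM=14
i=7 t=2 v=8: DROP (t<14-3); WM=14
i=8 t=17 v=4: → [17,22); WM=14
i=9 t=18 v=8: → [17,23); WM=15
i=10 t=18 v=4: → [17,23); WM=15
i=11 t=19 v=1: → [17,24); WM=16
i=12 t=15 v=4: → [8,24); WM=16
i=13 t=8 v=7: DROP (t<16-3); WM=16
i=14 t=19 v=2: → [8,24); WM=16

[1,8)=5 [8,24)=9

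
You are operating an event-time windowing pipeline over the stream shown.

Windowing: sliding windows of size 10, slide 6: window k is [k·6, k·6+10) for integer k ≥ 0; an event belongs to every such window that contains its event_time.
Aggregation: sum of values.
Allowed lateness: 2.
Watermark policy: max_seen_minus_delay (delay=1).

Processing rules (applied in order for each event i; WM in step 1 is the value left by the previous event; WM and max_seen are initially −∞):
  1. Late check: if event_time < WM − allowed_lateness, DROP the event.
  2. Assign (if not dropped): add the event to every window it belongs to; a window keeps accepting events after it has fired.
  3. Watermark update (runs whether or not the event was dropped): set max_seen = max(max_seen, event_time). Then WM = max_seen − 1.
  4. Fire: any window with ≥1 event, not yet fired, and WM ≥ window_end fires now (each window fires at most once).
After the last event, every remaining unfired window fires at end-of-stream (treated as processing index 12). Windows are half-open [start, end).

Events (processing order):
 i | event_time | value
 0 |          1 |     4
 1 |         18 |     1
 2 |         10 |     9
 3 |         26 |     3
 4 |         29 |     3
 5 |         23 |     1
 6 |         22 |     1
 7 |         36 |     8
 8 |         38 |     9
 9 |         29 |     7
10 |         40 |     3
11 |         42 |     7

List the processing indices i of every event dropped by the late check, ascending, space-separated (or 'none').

i=0 t=1 v=4: → [0,10); WM=0
i=1 t=18 v=1: → [18,28),[12,22); WM=17; [0,10) fires=4
i=2 t=10 v=9: DROP (t<17-2); WM=17
i=3 t=26 v=3: → [24,34),[18,28); WM=25; [12,22) fires=1
i=4 t=29 v=3: → [24,34); WM=28; [18,28) fires=4
i=5 t=23 v=1: DROP (t<28-2); WM=28
i=6 t=22 v=1: DROP (t<28-2); WM=28
i=7 t=36 v=8: → [36,46),[30,40); WM=35; [24,34) fires=6
i=8 t=38 v=9: → [36,46),[30,40); WM=37
i=9 t=29 v=7: DROP (t<37-2); WM=37
i=10 t=40 v=3: → [36,46); WM=39
i=11 t=42 v=7: → [42,52),[36,46); WM=41; [30,40) fires=17

2 5 6 9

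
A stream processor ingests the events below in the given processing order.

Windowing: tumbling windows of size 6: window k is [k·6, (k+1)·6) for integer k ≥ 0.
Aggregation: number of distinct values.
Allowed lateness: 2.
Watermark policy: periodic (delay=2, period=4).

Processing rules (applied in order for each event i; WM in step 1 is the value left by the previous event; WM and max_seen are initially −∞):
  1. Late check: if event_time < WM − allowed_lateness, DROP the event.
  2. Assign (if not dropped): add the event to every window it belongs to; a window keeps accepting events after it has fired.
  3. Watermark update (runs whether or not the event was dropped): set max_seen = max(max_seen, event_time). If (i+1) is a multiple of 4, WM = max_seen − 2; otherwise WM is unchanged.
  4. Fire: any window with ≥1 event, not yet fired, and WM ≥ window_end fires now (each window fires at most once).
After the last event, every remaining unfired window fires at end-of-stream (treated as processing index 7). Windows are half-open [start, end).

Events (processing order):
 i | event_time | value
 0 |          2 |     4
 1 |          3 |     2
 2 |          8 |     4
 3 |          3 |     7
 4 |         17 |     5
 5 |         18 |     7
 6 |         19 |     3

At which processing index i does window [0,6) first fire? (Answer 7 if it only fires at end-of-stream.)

3

i=0 t=2 v=4: → [0,6); WM=−∞
i=1 t=3 v=2: → [0,6); WM=−∞
i=2 t=8 v=4: → [6,12); WM=−∞
i=3 t=3 v=7: → [0,6); WM=6; [0,6) fires=3
i=4 t=17 v=5: → [12,18); WM=6
i=5 t=18 v=7: → [18,24); WM=6
i=6 t=19 v=3: → [18,24); WM=6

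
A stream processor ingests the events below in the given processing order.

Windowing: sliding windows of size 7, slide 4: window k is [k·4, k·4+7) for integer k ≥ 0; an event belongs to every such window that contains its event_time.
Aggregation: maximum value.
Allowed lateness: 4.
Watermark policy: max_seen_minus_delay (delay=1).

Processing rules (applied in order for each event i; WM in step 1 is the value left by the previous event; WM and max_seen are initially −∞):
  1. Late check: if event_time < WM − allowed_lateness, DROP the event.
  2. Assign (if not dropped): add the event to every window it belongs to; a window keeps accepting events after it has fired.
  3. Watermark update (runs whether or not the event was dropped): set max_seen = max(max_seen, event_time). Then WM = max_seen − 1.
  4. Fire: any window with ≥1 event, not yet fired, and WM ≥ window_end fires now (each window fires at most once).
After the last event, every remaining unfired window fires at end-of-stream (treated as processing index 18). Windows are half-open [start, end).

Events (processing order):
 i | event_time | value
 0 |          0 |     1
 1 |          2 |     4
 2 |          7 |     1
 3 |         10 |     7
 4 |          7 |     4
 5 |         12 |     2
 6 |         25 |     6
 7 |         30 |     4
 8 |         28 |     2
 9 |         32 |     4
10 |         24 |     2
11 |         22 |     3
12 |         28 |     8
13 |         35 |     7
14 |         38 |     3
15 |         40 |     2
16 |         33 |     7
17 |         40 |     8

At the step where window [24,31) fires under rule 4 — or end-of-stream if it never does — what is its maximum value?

6

i=0 t=0 v=1: → [0,7); WM=-1
i=1 t=2 v=4: → [0,7); WM=1
i=2 t=7 v=1: → [4,11); WM=6
i=3 t=10 v=7: → [8,15),[4,11); WM=9; [0,7) fires=4
i=4 t=7 v=4: → [4,11); WM=9
i=5 t=12 v=2: → [12,19),[8,15); WM=11; [4,11) fires=7
i=6 t=25 v=6: → [24,31),[20,27); WM=24; [8,15) fires=7 [12,19) fires=2
i=7 t=30 v=4: → [28,35),[24,31); WM=29; [20,27) fires=6
i=8 t=28 v=2: → [28,35),[24,31); WM=29
i=9 t=32 v=4: → [32,39),[28,35); WM=31; [24,31) fires=6
i=10 t=24 v=2: DROP (t<31-4); WM=31
i=11 t=22 v=3: DROP (t<31-4); WM=31
i=12 t=28 v=8: → [28,35),[24,31); WM=31
i=13 t=35 v=7: → [32,39); WM=34
i=14 t=38 v=3: → [36,43),[32,39); WM=37; [28,35) fires=8
i=15 t=40 v=2: → [40,47),[36,43); WM=39; [32,39) fires=7
i=16 t=33 v=7: DROP (t<39-4); WM=39
i=17 t=40 v=8: → [40,47),[36,43); WM=39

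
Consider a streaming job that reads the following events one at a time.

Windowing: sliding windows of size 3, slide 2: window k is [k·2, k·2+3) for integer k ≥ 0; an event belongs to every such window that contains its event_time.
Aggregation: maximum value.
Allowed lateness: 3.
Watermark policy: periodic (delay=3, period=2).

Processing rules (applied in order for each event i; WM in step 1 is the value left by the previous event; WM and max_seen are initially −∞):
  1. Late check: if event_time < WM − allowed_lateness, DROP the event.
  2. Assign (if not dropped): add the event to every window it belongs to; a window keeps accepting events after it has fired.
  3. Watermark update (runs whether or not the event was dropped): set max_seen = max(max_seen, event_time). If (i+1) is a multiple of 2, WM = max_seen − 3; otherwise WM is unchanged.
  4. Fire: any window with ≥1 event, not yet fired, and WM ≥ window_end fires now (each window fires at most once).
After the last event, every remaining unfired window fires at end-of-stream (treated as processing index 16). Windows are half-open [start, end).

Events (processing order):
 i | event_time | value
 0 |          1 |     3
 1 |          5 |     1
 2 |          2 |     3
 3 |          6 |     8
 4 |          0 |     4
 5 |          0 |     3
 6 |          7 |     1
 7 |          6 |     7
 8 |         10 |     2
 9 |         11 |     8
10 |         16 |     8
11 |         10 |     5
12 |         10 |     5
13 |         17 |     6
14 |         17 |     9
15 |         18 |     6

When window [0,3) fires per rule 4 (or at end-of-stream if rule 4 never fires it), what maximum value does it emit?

3

i=0 t=1 v=3: → [0,3); WM=−∞
i=1 t=5 v=1: → [4,7); WM=2
i=2 t=2 v=3: → [2,5),[0,3); WM=2
i=3 t=6 v=8: → [6,9),[4,7); WM=3; [0,3) fires=3
i=4 t=0 v=4: → [0,3); WM=3
i=5 t=0 v=3: → [0,3); WM=3
i=6 t=7 v=1: → [6,9); WM=3
i=7 t=6 v=7: → [6,9),[4,7); WM=4
i=8 t=10 v=2: → [10,13),[8,11); WM=4
i=9 t=11 v=8: → [10,13); WM=8; [2,5) fires=3 [4,7) fires=8
i=10 t=16 v=8: → [16,19),[14,17); WM=8
i=11 t=10 v=5: → [10,13),[8,11); WM=13; [6,9) fires=8 [8,11) fires=5 [10,13) fires=8
i=12 t=10 v=5: → [10,13),[8,11); WM=13
i=13 t=17 v=6: → [16,19); WM=14
i=14 t=17 v=9: → [16,19); WM=14
i=15 t=18 v=6: → [18,21),[16,19); WM=15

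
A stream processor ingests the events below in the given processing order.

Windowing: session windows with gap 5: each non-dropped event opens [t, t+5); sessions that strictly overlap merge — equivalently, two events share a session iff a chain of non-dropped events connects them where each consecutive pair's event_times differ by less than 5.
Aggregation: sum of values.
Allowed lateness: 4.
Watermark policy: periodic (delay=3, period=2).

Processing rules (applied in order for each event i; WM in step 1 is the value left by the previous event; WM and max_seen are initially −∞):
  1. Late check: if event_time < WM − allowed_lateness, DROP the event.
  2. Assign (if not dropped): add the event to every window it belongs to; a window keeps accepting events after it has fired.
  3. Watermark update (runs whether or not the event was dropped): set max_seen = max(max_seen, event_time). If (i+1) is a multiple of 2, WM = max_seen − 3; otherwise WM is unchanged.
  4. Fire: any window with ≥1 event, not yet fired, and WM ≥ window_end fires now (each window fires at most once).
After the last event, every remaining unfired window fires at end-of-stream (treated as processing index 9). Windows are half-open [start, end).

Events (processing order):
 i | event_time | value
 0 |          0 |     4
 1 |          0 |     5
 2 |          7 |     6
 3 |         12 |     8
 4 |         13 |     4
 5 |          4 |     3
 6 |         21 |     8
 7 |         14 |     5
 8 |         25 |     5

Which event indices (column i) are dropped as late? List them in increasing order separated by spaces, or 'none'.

5

i=0 t=0 v=4: → [0,5); WM=−∞
i=1 t=0 v=5: → [0,5); WM=-3
i=2 t=7 v=6: → [7,12); WM=-3
i=3 t=12 v=8: → [12,17); WM=9
i=4 t=13 v=4: → [12,18); WM=9
i=5 t=4 v=3: DROP (t<9-4); WM=10
i=6 t=21 v=8: → [21,26); WM=10
i=7 t=14 v=5: → [12,19); WM=18
i=8 t=25 v=5: → [21,30); WM=18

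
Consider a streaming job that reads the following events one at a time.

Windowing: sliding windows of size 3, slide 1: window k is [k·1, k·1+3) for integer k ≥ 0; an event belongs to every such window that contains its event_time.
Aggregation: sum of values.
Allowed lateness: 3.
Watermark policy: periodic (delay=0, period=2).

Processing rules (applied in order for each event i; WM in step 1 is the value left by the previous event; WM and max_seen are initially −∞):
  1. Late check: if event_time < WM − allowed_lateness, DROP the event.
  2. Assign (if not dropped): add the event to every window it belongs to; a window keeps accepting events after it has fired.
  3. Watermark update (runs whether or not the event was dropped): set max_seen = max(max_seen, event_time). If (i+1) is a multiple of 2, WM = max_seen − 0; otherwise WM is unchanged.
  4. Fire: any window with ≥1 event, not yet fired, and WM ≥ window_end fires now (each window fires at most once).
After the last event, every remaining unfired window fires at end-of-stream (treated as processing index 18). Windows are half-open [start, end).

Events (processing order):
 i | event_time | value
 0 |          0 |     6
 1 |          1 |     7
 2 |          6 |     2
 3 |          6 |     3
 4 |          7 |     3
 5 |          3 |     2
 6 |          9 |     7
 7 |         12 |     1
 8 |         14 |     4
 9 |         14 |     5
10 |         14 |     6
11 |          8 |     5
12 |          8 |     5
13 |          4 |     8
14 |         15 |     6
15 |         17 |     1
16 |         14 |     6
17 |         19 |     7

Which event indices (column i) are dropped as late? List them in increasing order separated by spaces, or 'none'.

i=0 t=0 v=6: → [0,3); WM=−∞
i=1 t=1 v=7: → [1,4),[0,3); WM=1
i=2 t=6 v=2: → [6,9),[5,8),[4,7); WM=1
i=3 t=6 v=3: → [6,9),[5,8),[4,7); WM=6; [0,3) fires=13 [1,4) fires=7
i=4 t=7 v=3: → [7,10),[6,9),[5,8); WM=6
i=5 t=3 v=2: → [3,6),[2,5),[1,4); WM=7; [2,5) fires=2 [3,6) fires=2 [4,7) fires=5
i=6 t=9 v=7: → [9,12),[8,11),[7,10); WM=7
i=7 t=12 v=1: → [12,15),[11,14),[10,13); WM=12; [5,8) fires=8 [6,9) fires=8 [7,10) fires=10 [8,11) fires=7 [9,12) fires=7
i=8 t=14 v=4: → [14,17),[13,16),[12,15); WM=12
i=9 t=14 v=5: → [14,17),[13,16),[12,15); WM=14; [10,13) fires=1 [11,14) fires=1
i=10 t=14 v=6: → [14,17),[13,16),[12,15); WM=14
i=11 t=8 v=5: DROP (t<14-3); WM=14
i=12 t=8 v=5: DROP (t<14-3); WM=14
i=13 t=4 v=8: DROP (t<14-3); WM=14
i=14 t=15 v=6: → [15,18),[14,17),[13,16); WM=14
i=15 t=17 v=1: → [17,20),[16,19),[15,18); WM=17; [12,15) fires=16 [13,16) fires=21 [14,17) fires=21
i=16 t=14 v=6: → [14,17),[13,16),[12,15); WM=17
i=17 t=19 v=7: → [19,22),[18,21),[17,20); WM=19; [15,18) fires=7 [16,19) fires=1

11 12 13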